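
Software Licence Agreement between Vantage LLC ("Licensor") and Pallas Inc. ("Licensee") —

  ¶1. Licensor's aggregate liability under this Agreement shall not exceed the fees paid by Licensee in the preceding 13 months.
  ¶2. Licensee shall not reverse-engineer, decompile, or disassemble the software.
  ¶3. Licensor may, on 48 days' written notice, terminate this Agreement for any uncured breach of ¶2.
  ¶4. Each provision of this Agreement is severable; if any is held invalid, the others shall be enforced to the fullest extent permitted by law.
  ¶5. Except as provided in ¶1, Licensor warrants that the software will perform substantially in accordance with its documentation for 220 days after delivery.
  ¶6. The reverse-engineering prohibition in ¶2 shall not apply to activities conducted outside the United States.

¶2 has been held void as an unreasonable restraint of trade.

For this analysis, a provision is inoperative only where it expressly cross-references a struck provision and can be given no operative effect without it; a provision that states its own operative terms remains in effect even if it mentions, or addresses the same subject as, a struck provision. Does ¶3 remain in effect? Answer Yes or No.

¶2 is struck. The only function of ¶3 is the termination right for breach of ¶2, so it cannot stand once ¶2 is removed. The whole of ¶6 is the carve-out from the reverse-engineering prohibition, defined by reference to ¶2, so ¶6 cannot stand once ¶2 is removed. Under the severability clause in ¶4, the remaining provisions continue in force. That leaves ¶1, ¶4, and ¶5 in effect. ¶3 is among the inoperative provisions, so the answer is no.

No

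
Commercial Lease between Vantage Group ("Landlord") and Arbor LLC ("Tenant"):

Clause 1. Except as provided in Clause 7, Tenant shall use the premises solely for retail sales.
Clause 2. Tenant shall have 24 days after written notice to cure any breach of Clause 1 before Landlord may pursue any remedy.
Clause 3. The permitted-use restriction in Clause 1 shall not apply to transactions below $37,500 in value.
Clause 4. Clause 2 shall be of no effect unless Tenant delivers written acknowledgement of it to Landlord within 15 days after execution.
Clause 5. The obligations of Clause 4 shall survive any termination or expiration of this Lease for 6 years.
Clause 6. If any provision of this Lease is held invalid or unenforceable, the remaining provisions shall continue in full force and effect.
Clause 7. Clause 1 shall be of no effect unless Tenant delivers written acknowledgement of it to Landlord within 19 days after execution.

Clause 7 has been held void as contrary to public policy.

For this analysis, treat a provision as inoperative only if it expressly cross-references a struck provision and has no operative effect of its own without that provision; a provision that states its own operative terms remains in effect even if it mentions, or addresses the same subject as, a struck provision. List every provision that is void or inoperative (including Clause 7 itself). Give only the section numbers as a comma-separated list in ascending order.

7

Clause 7 is struck. Clause 1 mentions Clause 7 but its own obligation stands independently of Clause 7, so Clause 1 is not affected. Nothing else in the Lease is defined by reference to Clause 7. Clause 6 is a severability clause and preserves every provision that can still be given independent effect. The provisions still in force are Clause 1, Clause 2, Clause 3, Clause 4, Clause 5, and Clause 6.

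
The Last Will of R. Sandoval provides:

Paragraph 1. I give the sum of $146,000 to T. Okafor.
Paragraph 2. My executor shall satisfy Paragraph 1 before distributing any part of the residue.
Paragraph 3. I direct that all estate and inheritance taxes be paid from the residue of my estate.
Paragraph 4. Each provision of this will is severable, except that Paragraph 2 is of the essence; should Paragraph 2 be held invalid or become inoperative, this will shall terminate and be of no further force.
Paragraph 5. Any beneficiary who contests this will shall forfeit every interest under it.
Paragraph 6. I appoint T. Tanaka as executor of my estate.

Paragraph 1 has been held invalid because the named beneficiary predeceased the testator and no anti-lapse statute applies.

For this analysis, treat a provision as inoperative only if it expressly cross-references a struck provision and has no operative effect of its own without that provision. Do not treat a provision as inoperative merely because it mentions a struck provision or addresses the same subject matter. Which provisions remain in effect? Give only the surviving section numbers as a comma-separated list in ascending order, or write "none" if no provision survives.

Paragraph 1 is struck. The only function of Paragraph 2 is the priority direction for Paragraph 1, so it cannot stand once Paragraph 1 is removed. Paragraph 4 makes Paragraph 2 an essential term, and Paragraph 2 has been rendered inoperative by the cascade; under Paragraph 4, the entire will is therefore void. No provision of the will survives.

none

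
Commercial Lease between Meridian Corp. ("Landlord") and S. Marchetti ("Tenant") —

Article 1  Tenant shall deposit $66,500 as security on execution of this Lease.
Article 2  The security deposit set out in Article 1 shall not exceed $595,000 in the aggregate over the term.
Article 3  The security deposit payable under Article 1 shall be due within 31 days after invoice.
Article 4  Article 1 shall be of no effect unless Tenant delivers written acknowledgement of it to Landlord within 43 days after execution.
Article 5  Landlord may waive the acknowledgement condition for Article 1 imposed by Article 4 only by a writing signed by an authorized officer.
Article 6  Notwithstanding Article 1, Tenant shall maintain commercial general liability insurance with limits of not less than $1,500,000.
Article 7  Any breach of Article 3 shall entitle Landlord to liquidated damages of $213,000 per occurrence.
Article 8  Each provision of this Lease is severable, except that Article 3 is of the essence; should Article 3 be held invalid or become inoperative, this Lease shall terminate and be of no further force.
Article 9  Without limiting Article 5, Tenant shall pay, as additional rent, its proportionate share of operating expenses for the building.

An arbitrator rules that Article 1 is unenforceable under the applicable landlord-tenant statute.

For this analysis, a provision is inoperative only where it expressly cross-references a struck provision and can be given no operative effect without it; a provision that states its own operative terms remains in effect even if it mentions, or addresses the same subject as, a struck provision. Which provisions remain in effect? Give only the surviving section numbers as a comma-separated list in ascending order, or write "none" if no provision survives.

Article 1 is struck. The whole of Article 2 is the aggregate cap on the security deposit, defined by reference to Article 1, so Article 2 cannot stand once Article 1 is removed. Article 3 does nothing except set the payment deadline for the security deposit by reference to Article 1; with Article 1 gone it has no independent effect and is inoperative. The only function of Article 4 is the acknowledgement condition for Article 1, so it cannot stand once Article 1 is removed. Article 5 merely fixes the waiver condition for Article 4; with Article 4 gone it has nothing to operate on and falls away. Article 7 has no operative effect of its own apart from Article 3 and is therefore inoperative. Article 8 makes Article 3 an essential term, and Article 3 has been rendered inoperative by the cascade; under Article 8, the entire Lease is therefore void. No provision of the Lease survives.

none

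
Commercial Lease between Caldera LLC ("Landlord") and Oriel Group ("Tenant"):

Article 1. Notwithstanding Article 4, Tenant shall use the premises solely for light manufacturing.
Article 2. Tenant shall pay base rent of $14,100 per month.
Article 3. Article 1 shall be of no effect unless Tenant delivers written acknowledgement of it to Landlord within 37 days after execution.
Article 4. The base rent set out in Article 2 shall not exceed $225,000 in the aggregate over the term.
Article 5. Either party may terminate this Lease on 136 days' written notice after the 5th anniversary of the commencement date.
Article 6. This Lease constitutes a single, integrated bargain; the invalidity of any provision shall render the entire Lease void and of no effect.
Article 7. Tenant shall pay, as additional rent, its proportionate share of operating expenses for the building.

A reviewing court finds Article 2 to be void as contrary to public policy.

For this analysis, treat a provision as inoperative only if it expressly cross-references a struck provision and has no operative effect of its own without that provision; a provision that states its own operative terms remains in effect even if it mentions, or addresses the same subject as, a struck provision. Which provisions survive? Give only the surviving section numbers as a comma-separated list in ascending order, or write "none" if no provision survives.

none

Article 2 is struck. Article 4 has no operative effect of its own apart from Article 2 and is therefore inoperative. Article 6 provides that the Lease is not severable, so the invalidity of any one provision voids the entire Lease. No provision of the Lease survives.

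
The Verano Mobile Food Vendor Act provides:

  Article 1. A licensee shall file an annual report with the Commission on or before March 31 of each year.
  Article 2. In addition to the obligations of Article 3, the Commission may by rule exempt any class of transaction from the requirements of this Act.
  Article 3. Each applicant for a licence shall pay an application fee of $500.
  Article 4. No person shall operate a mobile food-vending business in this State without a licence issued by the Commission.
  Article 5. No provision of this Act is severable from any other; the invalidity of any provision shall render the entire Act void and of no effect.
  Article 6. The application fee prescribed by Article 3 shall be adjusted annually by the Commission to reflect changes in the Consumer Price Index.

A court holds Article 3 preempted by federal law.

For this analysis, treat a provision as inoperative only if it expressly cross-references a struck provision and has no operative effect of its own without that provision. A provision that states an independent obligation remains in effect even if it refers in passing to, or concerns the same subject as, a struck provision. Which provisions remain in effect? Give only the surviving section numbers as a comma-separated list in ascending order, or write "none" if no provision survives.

Article 3 is struck. Article 6 has no operative effect of its own apart from Article 3 and is therefore inoperative. Article 5 provides that the Act is not severable, so the invalidity of any one provision voids the entire Act. No provision of the Act survives.

none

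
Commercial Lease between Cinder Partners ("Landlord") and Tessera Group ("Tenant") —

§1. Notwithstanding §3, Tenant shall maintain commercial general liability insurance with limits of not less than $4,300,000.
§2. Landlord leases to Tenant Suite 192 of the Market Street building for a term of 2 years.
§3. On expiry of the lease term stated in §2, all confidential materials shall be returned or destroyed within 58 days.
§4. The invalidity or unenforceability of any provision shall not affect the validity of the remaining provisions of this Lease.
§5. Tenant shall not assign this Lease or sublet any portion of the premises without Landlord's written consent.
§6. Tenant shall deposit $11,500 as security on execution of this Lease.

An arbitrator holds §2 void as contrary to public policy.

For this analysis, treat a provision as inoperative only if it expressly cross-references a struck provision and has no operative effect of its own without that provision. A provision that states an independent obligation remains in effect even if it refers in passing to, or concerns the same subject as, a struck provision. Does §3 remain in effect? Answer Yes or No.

No

§2 is struck. The only function of §3 is the return obligation tied to §2, so it cannot stand once §2 is removed. Although §1 refers to §3, its operative terms do not depend on §3, so it remains in effect. §4 is a severability clause and preserves every provision that can still be given independent effect. §1, §4, §5, and §6 remain in effect. §3 is among the inoperative provisions, so the answer is no.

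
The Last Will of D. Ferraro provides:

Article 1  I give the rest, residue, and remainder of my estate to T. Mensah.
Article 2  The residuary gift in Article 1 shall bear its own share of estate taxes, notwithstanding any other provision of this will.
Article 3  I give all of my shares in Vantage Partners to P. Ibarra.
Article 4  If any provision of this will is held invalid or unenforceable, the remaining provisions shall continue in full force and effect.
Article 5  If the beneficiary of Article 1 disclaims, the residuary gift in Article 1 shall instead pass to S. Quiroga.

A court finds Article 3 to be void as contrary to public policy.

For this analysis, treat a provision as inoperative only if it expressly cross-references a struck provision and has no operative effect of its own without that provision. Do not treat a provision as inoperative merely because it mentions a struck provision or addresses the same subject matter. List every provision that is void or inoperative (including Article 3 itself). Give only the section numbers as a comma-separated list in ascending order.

3

Article 3 is struck. No other provision's operative terms depend on Article 3. Article 4 is a severability clause and preserves every provision that can still be given independent effect. The provisions still in force are Article 1, Article 2, Article 4, and Article 5.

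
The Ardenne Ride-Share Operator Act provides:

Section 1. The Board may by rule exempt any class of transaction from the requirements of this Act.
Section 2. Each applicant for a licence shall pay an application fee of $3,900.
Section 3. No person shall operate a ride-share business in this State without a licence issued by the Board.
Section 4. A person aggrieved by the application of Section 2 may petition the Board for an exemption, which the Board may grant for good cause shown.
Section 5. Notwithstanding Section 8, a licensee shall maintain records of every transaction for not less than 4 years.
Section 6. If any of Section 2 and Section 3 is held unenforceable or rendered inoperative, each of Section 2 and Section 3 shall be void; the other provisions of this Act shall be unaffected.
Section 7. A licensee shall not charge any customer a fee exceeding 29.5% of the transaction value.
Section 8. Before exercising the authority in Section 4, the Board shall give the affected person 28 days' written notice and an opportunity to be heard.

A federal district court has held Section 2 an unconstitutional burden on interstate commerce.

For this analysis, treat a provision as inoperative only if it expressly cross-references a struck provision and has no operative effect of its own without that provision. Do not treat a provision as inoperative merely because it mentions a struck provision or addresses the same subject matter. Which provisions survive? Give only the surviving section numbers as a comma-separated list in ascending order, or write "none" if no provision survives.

1, 5, 6, 7

Section 2 is struck. The only function of Section 4 is the exemption procedure for Section 2, so it cannot stand once Section 2 is removed. Section 8 operates only by reference to Section 4, so it falls with Section 4. Section 5 mentions Section 8 but its own obligation stands independently of Section 8, so Section 5 is not affected. Section 6 declares Section 2 and Section 3 mutually dependent; since one of them has fallen, all of them are of no effect. That brings down Section 3 as well. The remainder continues in force under Section 6. The provisions still in force are Section 1, Section 5, Section 6, and Section 7.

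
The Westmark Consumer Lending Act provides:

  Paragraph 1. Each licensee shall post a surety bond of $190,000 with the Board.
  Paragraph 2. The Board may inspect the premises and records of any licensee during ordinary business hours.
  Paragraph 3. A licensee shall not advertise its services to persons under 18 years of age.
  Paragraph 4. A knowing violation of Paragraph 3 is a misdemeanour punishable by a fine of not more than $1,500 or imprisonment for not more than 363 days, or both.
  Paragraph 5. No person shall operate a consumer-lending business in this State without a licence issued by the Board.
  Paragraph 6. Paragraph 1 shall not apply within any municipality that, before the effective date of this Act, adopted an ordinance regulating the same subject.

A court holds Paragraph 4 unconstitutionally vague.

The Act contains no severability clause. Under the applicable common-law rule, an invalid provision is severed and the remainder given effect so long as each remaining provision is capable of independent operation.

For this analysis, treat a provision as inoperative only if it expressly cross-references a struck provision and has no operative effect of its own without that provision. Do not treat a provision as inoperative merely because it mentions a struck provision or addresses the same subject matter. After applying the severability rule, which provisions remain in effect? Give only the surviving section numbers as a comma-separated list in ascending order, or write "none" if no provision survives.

Paragraph 4 is struck. No other provision's operative terms depend on Paragraph 4. With no severability clause, the stated default rule severs what cannot stand and enforces each remaining provision that can operate on its own. The provisions still in force are Paragraph 1, Paragraph 2, Paragraph 3, Paragraph 5, and Paragraph 6.

1, 2, 3, 5, 6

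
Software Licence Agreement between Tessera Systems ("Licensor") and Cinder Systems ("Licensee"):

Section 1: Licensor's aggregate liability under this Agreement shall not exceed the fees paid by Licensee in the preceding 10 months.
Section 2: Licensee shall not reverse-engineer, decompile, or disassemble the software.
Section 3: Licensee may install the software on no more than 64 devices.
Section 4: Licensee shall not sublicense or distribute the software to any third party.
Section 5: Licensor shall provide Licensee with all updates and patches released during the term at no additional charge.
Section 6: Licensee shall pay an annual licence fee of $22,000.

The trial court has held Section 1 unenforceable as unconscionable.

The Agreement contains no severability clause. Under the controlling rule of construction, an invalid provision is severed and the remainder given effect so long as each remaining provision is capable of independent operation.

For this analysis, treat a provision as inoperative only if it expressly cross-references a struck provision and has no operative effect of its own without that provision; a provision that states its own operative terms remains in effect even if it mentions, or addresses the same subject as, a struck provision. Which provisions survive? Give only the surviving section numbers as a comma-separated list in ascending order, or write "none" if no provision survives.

Section 1 is struck. No other provision's operative terms depend on Section 1. Under the stated default rule, only provisions that cannot operate independently fall away; the rest are enforced. Section 2, Section 3, Section 4, Section 5, and Section 6 remain in effect.

2, 3, 4, 5, 6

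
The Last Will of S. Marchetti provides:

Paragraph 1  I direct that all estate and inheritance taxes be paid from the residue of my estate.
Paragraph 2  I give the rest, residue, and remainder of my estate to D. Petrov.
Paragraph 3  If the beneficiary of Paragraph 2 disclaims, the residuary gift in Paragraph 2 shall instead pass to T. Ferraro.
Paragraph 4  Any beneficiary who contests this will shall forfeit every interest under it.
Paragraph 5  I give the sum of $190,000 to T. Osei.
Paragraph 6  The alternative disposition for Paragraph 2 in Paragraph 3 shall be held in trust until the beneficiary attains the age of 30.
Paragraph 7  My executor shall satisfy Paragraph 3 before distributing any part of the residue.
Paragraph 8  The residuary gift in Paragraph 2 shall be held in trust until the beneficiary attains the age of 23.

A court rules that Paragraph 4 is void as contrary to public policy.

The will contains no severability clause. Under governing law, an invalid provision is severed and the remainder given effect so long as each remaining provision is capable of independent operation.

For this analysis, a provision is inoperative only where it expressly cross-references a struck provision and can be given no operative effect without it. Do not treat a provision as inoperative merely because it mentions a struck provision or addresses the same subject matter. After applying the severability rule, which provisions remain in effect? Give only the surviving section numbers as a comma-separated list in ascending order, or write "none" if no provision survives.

1, 2, 3, 5, 6, 7, 8

Paragraph 4 is struck. Nothing else in the will is defined by reference to Paragraph 4. Under the stated default rule, only provisions that cannot operate independently fall away; the rest are enforced. That leaves Paragraph 1, Paragraph 2, Paragraph 3, Paragraph 5, Paragraph 6, Paragraph 7, and Paragraph 8 in effect.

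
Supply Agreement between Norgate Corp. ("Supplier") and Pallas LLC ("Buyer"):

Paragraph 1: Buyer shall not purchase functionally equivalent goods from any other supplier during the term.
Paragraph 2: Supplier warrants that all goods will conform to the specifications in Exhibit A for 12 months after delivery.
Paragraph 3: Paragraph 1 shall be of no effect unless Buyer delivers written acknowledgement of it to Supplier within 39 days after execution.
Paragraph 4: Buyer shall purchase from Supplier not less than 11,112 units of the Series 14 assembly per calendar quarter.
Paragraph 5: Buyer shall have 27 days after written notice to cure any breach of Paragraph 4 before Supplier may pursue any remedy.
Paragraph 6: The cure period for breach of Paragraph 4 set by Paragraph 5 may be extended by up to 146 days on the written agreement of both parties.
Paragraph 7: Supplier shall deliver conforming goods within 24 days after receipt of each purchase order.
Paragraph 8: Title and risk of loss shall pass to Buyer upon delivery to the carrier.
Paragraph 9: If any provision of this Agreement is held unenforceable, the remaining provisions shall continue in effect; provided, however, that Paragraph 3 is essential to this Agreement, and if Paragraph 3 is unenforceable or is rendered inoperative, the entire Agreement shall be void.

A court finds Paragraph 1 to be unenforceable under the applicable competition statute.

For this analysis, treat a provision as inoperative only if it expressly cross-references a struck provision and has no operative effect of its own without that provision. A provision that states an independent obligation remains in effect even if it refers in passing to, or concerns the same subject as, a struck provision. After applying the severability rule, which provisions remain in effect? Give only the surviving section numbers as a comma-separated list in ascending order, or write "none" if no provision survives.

Paragraph 1 is struck. Paragraph 3 has no operative effect of its own apart from Paragraph 1 and is therefore inoperative. Paragraph 9 makes Paragraph 3 an essential term, and Paragraph 3 has been rendered inoperative by the cascade; under Paragraph 9, the entire Agreement is therefore void. No provision of the Agreement survives.

none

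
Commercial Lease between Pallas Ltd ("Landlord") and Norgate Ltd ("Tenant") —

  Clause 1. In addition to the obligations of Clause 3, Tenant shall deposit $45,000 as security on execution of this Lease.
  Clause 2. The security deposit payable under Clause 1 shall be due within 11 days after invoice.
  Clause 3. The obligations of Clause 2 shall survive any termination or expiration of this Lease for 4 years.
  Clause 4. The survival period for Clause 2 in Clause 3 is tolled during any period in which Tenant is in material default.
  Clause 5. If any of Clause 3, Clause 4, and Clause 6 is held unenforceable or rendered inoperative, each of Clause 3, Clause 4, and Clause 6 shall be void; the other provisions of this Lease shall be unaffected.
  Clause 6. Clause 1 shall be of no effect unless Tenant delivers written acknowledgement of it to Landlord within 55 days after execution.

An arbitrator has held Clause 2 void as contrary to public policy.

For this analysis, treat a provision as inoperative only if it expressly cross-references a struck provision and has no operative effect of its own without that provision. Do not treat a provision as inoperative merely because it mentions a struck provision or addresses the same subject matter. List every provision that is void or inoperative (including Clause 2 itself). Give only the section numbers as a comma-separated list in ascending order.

2, 3, 4, 6

Clause 2 is struck. Clause 3 operates only by reference to Clause 2, so it falls with Clause 2. Clause 4 does nothing except set the tolling of the survival period for Clause 2 by reference to Clause 3; with Clause 3 gone it has no independent effect and is inoperative. Although Clause 1 refers to Clause 3, its operative terms do not depend on Clause 3, so it remains in effect. Clause 5 declares Clause 3, Clause 4, and Clause 6 mutually dependent; since one of them has fallen, all of them are of no effect. That brings down Clause 6 as well. The remainder continues in force under Clause 5. The provisions still in force are Clause 1 and Clause 5.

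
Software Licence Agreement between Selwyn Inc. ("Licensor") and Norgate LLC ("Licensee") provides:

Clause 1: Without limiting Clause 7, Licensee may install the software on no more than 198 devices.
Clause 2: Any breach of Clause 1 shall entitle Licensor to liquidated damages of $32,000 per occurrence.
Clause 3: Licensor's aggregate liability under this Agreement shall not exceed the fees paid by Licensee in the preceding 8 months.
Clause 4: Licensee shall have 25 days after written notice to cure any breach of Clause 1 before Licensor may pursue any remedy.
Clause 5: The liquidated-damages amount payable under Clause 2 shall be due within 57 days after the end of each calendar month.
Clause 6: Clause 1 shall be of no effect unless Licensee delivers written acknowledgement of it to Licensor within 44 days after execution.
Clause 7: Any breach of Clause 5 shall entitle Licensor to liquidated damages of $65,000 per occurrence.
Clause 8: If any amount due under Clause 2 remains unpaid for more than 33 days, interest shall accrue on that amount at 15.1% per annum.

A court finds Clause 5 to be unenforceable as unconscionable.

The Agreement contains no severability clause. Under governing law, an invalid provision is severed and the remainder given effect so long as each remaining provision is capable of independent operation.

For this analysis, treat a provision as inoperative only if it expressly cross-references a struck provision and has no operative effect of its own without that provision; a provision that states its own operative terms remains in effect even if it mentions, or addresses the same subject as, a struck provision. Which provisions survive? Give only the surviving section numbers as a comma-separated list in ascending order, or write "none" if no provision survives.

Clause 5 is struck. Clause 7 operates only by reference to Clause 5, so it falls with Clause 5. Clause 1 mentions Clause 7 but its own obligation stands independently of Clause 7, so Clause 1 is not affected. Under the stated default rule, only provisions that cannot operate independently fall away; the rest are enforced. That leaves Clause 1, Clause 2, Clause 3, Clause 4, Clause 6, and Clause 8 in effect.

1, 2, 3, 4, 6, 8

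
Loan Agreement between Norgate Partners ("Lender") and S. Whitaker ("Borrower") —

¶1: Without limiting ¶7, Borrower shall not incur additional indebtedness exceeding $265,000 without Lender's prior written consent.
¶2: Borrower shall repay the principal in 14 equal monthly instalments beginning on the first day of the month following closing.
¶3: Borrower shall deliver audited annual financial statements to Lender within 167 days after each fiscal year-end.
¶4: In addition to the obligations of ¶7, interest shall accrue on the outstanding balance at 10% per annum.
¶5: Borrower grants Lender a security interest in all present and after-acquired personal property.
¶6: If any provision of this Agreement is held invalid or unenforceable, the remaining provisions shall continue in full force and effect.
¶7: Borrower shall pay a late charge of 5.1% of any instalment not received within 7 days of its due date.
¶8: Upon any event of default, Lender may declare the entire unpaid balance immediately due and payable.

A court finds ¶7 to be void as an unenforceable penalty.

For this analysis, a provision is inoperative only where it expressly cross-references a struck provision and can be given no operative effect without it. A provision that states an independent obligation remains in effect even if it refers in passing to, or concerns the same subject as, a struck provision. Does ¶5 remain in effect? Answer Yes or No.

Yes

¶7 is struck. ¶1 mentions ¶7 but its own obligation stands independently of ¶7, so ¶1 is not affected. Although ¶4 refers to ¶7, its operative terms do not depend on ¶7, so it remains in effect. No other provision's operative terms depend on ¶7. Under the severability clause in ¶6, the remaining provisions continue in force. That leaves ¶1, ¶2, ¶3, ¶4, ¶5, ¶6, and ¶8 in effect. ¶5 is among the surviving provisions, so the answer is yes.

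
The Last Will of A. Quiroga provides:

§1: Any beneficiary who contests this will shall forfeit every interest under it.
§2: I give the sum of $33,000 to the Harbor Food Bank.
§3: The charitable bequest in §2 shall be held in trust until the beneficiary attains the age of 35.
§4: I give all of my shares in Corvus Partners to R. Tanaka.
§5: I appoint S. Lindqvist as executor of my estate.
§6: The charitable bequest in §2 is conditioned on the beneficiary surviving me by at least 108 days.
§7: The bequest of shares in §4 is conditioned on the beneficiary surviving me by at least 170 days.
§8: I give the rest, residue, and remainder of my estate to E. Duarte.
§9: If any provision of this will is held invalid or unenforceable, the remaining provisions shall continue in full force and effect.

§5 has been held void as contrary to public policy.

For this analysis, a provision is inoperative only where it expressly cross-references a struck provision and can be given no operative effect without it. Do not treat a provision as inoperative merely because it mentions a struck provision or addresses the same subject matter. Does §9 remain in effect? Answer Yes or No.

§5 is struck. Nothing else in the will is defined by reference to §5. Under the severability clause in §9, the remaining provisions continue in force. §1, §2, §3, §4, §6, §7, §8, and §9 remain in effect. §9 is among the surviving provisions, so the answer is yes.

Yes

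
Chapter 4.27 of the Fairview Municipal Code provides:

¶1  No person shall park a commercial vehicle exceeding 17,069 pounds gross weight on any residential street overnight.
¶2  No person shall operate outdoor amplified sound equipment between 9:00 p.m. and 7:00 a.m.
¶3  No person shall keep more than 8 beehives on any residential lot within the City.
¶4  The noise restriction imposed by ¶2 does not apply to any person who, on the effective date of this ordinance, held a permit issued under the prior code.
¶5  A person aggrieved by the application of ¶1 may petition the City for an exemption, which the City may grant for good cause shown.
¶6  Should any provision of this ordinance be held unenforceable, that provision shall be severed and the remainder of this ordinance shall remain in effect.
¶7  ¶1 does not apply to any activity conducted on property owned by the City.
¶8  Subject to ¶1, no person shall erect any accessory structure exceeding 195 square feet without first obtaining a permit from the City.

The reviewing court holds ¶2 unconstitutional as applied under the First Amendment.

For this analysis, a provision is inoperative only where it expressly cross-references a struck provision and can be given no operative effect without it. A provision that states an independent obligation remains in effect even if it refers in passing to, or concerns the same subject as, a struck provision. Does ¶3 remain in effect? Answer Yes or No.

Yes

¶2 is struck. ¶4 operates only by reference to ¶2, so it falls with ¶2. Under the severability clause in ¶6, the remaining provisions continue in force. That leaves ¶1, ¶3, ¶5, ¶6, ¶7, and ¶8 in effect. ¶3 is among the surviving provisions, so the answer is yes.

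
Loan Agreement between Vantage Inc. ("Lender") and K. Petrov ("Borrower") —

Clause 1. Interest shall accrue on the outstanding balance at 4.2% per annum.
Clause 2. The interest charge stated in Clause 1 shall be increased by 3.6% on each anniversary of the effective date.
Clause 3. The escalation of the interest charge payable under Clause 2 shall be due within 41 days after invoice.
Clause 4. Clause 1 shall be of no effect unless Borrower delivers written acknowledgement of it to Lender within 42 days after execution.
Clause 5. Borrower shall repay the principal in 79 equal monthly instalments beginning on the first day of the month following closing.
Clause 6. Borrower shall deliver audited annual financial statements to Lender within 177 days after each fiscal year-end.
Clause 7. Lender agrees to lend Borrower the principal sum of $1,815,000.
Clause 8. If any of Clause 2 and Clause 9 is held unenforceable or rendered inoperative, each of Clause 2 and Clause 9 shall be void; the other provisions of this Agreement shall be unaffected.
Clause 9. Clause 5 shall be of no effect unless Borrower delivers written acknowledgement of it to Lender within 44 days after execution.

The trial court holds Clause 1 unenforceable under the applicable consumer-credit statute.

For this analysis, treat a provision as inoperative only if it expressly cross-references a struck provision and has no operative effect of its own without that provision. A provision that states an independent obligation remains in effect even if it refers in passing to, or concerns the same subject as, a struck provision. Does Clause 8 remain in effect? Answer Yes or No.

Clause 1 is struck. Clause 2 has no operative effect of its own apart from Clause 1 and is therefore inoperative. Clause 4 has no operative effect of its own apart from Clause 1 and is therefore inoperative. Clause 3 has no operative effect of its own apart from Clause 2 and is therefore inoperative. Clause 8 declares Clause 2 and Clause 9 mutually dependent; since one of them has fallen, all of them are of no effect. That brings down Clause 9 as well. The remainder continues in force under Clause 8. That leaves Clause 5, Clause 6, Clause 7, and Clause 8 in effect. Clause 8 is among the surviving provisions, so the answer is yes.

Yes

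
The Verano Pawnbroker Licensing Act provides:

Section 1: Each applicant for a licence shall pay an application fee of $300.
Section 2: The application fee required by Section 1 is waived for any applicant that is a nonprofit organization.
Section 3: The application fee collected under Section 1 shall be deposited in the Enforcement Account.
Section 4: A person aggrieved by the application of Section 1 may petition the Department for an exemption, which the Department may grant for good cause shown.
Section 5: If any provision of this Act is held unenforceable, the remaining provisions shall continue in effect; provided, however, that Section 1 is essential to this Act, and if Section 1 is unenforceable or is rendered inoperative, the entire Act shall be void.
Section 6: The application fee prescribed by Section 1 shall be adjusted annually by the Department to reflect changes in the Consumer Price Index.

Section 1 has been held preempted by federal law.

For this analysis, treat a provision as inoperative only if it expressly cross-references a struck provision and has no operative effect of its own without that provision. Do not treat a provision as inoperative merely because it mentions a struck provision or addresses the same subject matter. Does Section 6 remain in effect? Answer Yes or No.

No

Section 1 is struck. Section 2 operates only by reference to Section 1, so it falls with Section 1. Section 3 has no operative effect of its own apart from Section 1 and is therefore inoperative. Section 4 merely fixes the exemption procedure for Section 1; with Section 1 gone it has nothing to operate on and falls away. Section 6 does nothing except set the indexation of the application fee by reference to Section 1; with Section 1 gone it has no independent effect and is inoperative. Section 5 makes Section 1 an essential term, and Section 1 is the provision held invalid; under Section 5, the entire Act is therefore void. No provision of the Act survives. Section 6 is among the inoperative provisions, so the answer is no.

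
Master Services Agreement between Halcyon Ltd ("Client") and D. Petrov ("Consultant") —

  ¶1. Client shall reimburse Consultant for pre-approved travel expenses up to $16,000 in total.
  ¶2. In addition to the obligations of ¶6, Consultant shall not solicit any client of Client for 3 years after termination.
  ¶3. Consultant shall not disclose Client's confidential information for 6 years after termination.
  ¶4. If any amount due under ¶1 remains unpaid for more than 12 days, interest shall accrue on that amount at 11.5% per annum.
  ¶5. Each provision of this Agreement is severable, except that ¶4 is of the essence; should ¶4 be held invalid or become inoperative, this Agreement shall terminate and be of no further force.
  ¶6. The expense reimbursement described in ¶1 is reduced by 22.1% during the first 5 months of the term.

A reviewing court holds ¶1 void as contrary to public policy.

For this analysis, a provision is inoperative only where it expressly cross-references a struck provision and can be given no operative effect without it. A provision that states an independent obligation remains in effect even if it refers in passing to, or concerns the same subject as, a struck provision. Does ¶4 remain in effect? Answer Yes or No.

¶1 is struck. ¶4 operates only by reference to ¶1, so it falls with ¶1. The whole of ¶6 is the introductory reduction to the expense reimbursement, defined by reference to ¶1, so ¶6 cannot stand once ¶1 is removed. ¶5 makes ¶4 an essential term, and ¶4 has been rendered inoperative by the cascade; under ¶5, the entire Agreement is therefore void. No provision of the Agreement survives. ¶4 is among the inoperative provisions, so the answer is no.

No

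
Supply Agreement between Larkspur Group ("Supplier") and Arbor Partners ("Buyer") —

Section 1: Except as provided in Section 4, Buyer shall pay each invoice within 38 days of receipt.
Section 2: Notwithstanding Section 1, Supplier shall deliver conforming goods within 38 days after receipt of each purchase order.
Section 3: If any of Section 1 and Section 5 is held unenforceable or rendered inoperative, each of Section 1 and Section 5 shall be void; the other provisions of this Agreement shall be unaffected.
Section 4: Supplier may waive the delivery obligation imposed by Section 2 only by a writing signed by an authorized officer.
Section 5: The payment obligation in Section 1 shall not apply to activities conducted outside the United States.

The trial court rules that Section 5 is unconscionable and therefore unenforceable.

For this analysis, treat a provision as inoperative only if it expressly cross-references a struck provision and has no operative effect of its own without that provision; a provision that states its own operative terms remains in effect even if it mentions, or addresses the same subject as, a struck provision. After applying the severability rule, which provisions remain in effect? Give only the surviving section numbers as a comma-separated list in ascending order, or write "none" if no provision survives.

Section 5 is struck. Section 2 mentions Section 1 but its own obligation stands independently of Section 1, so Section 2 is not affected. Nothing else in the Agreement is defined by reference to Section 5. Section 3 declares Section 1 and Section 5 mutually dependent; since one of them has fallen, all of them are of no effect. That brings down Section 1 as well. The remainder continues in force under Section 3. Section 2, Section 3, and Section 4 remain in effect.

2, 3, 4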